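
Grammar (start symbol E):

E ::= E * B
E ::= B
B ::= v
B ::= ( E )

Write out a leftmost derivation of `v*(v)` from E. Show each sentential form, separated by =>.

E=>E*B=>B*B=>v*B=>v*(E)=>v*(B)=>v*(v)

E => E*B   [E ::= E * B]
E*B => B*B   [E ::= B]
B*B => v*B   [B ::= v]
v*B => v*(E)   [B ::= ( E )]
v*(E) => v*(B)   [E ::= B]
v*(B) => v*(v)   [B ::= v]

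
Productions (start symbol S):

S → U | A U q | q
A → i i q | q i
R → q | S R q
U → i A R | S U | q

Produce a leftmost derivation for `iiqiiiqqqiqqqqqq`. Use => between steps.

S => AUq => iiqUq => iiqiARq => iiqiiiqRq => iiqiiiqSRqq => iiqiiiqURqq => iiqiiiqqRqq => iiqiiiqqSRqqq => iiqiiiqqAUqRqqq => iiqiiiqqqiUqRqqq => iiqiiiqqqiqqRqqq => iiqiiiqqqiqqqqqq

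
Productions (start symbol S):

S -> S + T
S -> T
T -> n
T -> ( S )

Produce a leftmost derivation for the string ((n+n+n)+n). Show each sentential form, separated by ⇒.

S ⇒ T ⇒ (S) ⇒ (S+T) ⇒ (T+T) ⇒ ((S)+T) ⇒ ((S+T)+T) ⇒ ((S+T+T)+T) ⇒ ((T+T+T)+T) ⇒ ((n+T+T)+T) ⇒ ((n+n+T)+T) ⇒ ((n+n+n)+T) ⇒ ((n+n+n)+n)

S ⇒ T   [S -> T]
T ⇒ (S)   [T -> ( S )]
(S) ⇒ (S+T)   [S -> S + T]
(S+T) ⇒ (T+T)   [S -> T]
(T+T) ⇒ ((S)+T)   [T -> ( S )]
((S)+T) ⇒ ((S+T)+T)   [S -> S + T]
((S+T)+T) ⇒ ((S+T+T)+T)   [S -> S + T]
((S+T+T)+T) ⇒ ((T+T+T)+T)   [S -> T]
((T+T+T)+T) ⇒ ((n+T+T)+T)   [T -> n]
((n+T+T)+T) ⇒ ((n+n+T)+T)   [T -> n]
((n+n+T)+T) ⇒ ((n+n+n)+T)   [T -> n]
((n+n+n)+T) ⇒ ((n+n+n)+n)   [T -> n]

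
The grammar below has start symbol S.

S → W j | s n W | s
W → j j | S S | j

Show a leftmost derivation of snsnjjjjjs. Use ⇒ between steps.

S ⇒ snW   [S → s n W]
snW ⇒ snSS   [W → S S]
snSS ⇒ snWjS   [S → W j]
snWjS ⇒ snSSjS   [W → S S]
snSSjS ⇒ snsnWSjS   [S → s n W]
snsnWSjS ⇒ snsnjjSjS   [W → j j]
snsnjjSjS ⇒ snsnjjWjjS   [S → W j]
snsnjjWjjS ⇒ snsnjjjjjS   [W → j]
snsnjjjjjS ⇒ snsnjjjjjs   [S → s]

S ⇒ snW ⇒ snSS ⇒ snWjS ⇒ snSSjS ⇒ snsnWSjS ⇒ snsnjjSjS ⇒ snsnjjWjjS ⇒ snsnjjjjjS ⇒ snsnjjjjjs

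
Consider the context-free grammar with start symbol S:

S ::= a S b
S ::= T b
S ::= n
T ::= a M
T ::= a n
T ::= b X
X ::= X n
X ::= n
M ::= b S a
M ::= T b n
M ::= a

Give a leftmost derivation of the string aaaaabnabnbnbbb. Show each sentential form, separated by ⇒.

S⇒aSb⇒aaSbb⇒aaTbbb⇒aaaMbbb⇒aaaTbnbbb⇒aaaaMbnbbb⇒aaaaTbnbnbbb⇒aaaaaMbnbnbbb⇒aaaaabSabnbnbbb⇒aaaaabnabnbnbbb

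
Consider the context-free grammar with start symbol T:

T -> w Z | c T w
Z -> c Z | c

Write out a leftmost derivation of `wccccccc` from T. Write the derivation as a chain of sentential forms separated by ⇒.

T ⇒ wZ   [T -> w Z]
wZ ⇒ wcZ   [Z -> c Z]
wcZ ⇒ wccZ   [Z -> c Z]
wccZ ⇒ wcccZ   [Z -> c Z]
wcccZ ⇒ wccccZ   [Z -> c Z]
wccccZ ⇒ wcccccZ   [Z -> c Z]
wcccccZ ⇒ wccccccZ   [Z -> c Z]
wccccccZ ⇒ wccccccc   [Z -> c]

T ⇒ wZ ⇒ wcZ ⇒ wccZ ⇒ wcccZ ⇒ wccccZ ⇒ wcccccZ ⇒ wccccccZ ⇒ wccccccc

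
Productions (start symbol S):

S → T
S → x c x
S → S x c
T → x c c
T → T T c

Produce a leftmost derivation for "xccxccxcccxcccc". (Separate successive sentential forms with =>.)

S => T   [S → T]
T => TTc   [T → T T c]
TTc => xccTc   [T → x c c]
xccTc => xccTTcc   [T → T T c]
xccTTcc => xccTTcTcc   [T → T T c]
xccTTcTcc => xccxccTcTcc   [T → x c c]
xccxccTcTcc => xccxccxcccTcc   [T → x c c]
xccxccxcccTcc => xccxccxcccxcccc   [T → x c c]

S => T => TTc => xccTc => xccTTcc => xccTTcTcc => xccxccTcTcc => xccxccxcccTcc => xccxccxcccxcccc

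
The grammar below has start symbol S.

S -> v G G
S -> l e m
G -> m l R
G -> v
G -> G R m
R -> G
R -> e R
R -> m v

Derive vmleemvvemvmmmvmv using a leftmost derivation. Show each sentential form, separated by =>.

S => vGG   [S -> v G G]
vGG => vGRmG   [G -> G R m]
vGRmG => vGRmRmG   [G -> G R m]
vGRmRmG => vmlRRmRmG   [G -> m l R]
vmlRRmRmG => vmleRRmRmG   [R -> e R]
vmleRRmRmG => vmleeRRmRmG   [R -> e R]
vmleeRRmRmG => vmleemvRmRmG   [R -> m v]
vmleemvRmRmG => vmleemvGmRmG   [R -> G]
vmleemvGmRmG => vmleemvGRmmRmG   [G -> G R m]
vmleemvGRmmRmG => vmleemvvRmmRmG   [G -> v]
vmleemvvRmmRmG => vmleemvveRmmRmG   [R -> e R]
vmleemvveRmmRmG => vmleemvvemvmmRmG   [R -> m v]
vmleemvvemvmmRmG => vmleemvvemvmmmvmG   [R -> m v]
vmleemvvemvmmmvmG => vmleemvvemvmmmvmv   [G -> v]

S => vGG => vGRmG => vGRmRmG => vmlRRmRmG => vmleRRmRmG => vmleeRRmRmG => vmleemvRmRmG => vmleemvGmRmG => vmleemvGRmmRmG => vmleemvvRmmRmG => vmleemvveRmmRmG => vmleemvvemvmmRmG => vmleemvvemvmmmvmG => vmleemvvemvmmmvmv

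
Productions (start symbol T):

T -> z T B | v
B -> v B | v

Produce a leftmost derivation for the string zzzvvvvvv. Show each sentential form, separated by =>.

T => zTB => zzTBB => zzzTBBB => zzzvBBB => zzzvvBB => zzzvvvBB => zzzvvvvB => zzzvvvvvB => zzzvvvvvv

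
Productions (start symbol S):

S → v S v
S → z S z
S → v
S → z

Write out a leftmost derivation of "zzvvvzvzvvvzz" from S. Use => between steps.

S => zSz   [S → z S z]
zSz => zzSzz   [S → z S z]
zzSzz => zzvSvzz   [S → v S v]
zzvSvzz => zzvvSvvzz   [S → v S v]
zzvvSvvzz => zzvvvSvvvzz   [S → v S v]
zzvvvSvvvzz => zzvvvzSzvvvzz   [S → z S z]
zzvvvzSzvvvzz => zzvvvzvzvvvzz   [S → v]

S=>zSz=>zzSzz=>zzvSvzz=>zzvvSvvzz=>zzvvvSvvvzz=>zzvvvzSzvvvzz=>zzvvvzvzvvvzz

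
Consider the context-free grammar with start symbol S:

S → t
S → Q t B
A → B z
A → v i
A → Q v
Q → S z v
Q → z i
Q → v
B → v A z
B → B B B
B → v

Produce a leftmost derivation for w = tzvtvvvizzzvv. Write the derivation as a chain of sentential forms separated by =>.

S => QtB   [S → Q t B]
QtB => SzvtB   [Q → S z v]
SzvtB => tzvtB   [S → t]
tzvtB => tzvtBBB   [B → B B B]
tzvtBBB => tzvtvAzBB   [B → v A z]
tzvtvAzBB => tzvtvBzzBB   [A → B z]
tzvtvBzzBB => tzvtvvAzzzBB   [B → v A z]
tzvtvvAzzzBB => tzvtvvvizzzBB   [A → v i]
tzvtvvvizzzBB => tzvtvvvizzzvB   [B → v]
tzvtvvvizzzvB => tzvtvvvizzzvv   [B → v]

S=>QtB=>SzvtB=>tzvtB=>tzvtBBB=>tzvtvAzBB=>tzvtvBzzBB=>tzvtvvAzzzBB=>tzvtvvvizzzBB=>tzvtvvvizzzvB=>tzvtvvvizzzvv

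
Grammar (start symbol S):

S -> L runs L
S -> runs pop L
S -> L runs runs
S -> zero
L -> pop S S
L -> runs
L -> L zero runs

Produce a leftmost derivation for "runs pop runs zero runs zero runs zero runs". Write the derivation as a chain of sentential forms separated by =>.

S => runs pop L => runs pop L zero runs => runs pop L zero runs zero runs => runs pop L zero runs zero runs zero runs => runs pop runs zero runs zero runs zero runs

S => runs pop L   [S -> runs pop L]
runs pop L => runs pop L zero runs   [L -> L zero runs]
runs pop L zero runs => runs pop L zero runs zero runs   [L -> L zero runs]
runs pop L zero runs zero runs => runs pop L zero runs zero runs zero runs   [L -> L zero runs]
runs pop L zero runs zero runs zero runs => runs pop runs zero runs zero runs zero runs   [L -> runs]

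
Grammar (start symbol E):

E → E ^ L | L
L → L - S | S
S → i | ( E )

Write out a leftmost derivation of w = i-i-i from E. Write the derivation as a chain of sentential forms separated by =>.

E => L => L-S => L-S-S => S-S-S => i-S-S => i-i-S => i-i-i

E => L   [E → L]
L => L-S   [L → L - S]
L-S => L-S-S   [L → L - S]
L-S-S => S-S-S   [L → S]
S-S-S => i-S-S   [S → i]
i-S-S => i-i-S   [S → i]
i-i-S => i-i-i   [S → i]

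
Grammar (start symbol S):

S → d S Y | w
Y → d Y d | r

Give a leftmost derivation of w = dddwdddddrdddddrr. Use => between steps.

S => dSY   [S → d S Y]
dSY => ddSYY   [S → d S Y]
ddSYY => dddSYYY   [S → d S Y]
dddSYYY => dddwYYY   [S → w]
dddwYYY => dddwdYdYY   [Y → d Y d]
dddwdYdYY => dddwddYddYY   [Y → d Y d]
dddwddYddYY => dddwdddYdddYY   [Y → d Y d]
dddwdddYdddYY => dddwddddYddddYY   [Y → d Y d]
dddwddddYddddYY => dddwdddddYdddddYY   [Y → d Y d]
dddwdddddYdddddYY => dddwdddddrdddddYY   [Y → r]
dddwdddddrdddddYY => dddwdddddrdddddrY   [Y → r]
dddwdddddrdddddrY => dddwdddddrdddddrr   [Y → r]

S => dSY => ddSYY => dddSYYY => dddwYYY => dddwdYdYY => dddwddYddYY => dddwdddYdddYY => dddwddddYddddYY => dddwdddddYdddddYY => dddwdddddrdddddYY => dddwdddddrdddddrY => dddwdddddrdddddrr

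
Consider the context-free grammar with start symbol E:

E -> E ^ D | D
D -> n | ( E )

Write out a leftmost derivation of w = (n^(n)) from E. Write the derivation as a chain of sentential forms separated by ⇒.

E⇒D⇒(E)⇒(E^D)⇒(D^D)⇒(n^D)⇒(n^(E))⇒(n^(D))⇒(n^(n))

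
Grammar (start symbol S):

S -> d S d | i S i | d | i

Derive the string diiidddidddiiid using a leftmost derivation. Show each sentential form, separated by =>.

S=>dSd=>diSid=>diiSiid=>diiiSiiid=>diiidSdiiid=>diiiddSddiiid=>diiidddSdddiiid=>diiidddidddiiid

S => dSd   [S -> d S d]
dSd => diSid   [S -> i S i]
diSid => diiSiid   [S -> i S i]
diiSiid => diiiSiiid   [S -> i S i]
diiiSiiid => diiidSdiiid   [S -> d S d]
diiidSdiiid => diiiddSddiiid   [S -> d S d]
diiiddSddiiid => diiidddSdddiiid   [S -> d S d]
diiidddSdddiiid => diiidddidddiiid   [S -> i]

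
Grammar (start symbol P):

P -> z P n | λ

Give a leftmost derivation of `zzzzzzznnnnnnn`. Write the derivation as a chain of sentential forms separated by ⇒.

P ⇒ zPn   [P -> z P n]
zPn ⇒ zzPnn   [P -> z P n]
zzPnn ⇒ zzzPnnn   [P -> z P n]
zzzPnnn ⇒ zzzzPnnnn   [P -> z P n]
zzzzPnnnn ⇒ zzzzzPnnnnn   [P -> z P n]
zzzzzPnnnnn ⇒ zzzzzzPnnnnnn   [P -> z P n]
zzzzzzPnnnnnn ⇒ zzzzzzzPnnnnnnn   [P -> z P n]
zzzzzzzPnnnnnnn ⇒ zzzzzzznnnnnnn   [P -> λ]

P⇒zPn⇒zzPnn⇒zzzPnnn⇒zzzzPnnnn⇒zzzzzPnnnnn⇒zzzzzzPnnnnnn⇒zzzzzzzPnnnnnnn⇒zzzzzzznnnnnnn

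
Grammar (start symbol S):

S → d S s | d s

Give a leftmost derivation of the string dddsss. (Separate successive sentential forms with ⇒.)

S ⇒ dSs ⇒ ddSss ⇒ dddsss

S ⇒ dSs   [S → d S s]
dSs ⇒ ddSss   [S → d S s]
ddSss ⇒ dddsss   [S → d s]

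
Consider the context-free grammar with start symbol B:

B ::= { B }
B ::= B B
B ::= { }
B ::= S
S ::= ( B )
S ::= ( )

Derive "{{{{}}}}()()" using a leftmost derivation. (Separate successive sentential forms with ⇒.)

B ⇒ BB ⇒ {B}B ⇒ {{B}}B ⇒ {{{B}}}B ⇒ {{{{}}}}B ⇒ {{{{}}}}BB ⇒ {{{{}}}}SB ⇒ {{{{}}}}()B ⇒ {{{{}}}}()S ⇒ {{{{}}}}()()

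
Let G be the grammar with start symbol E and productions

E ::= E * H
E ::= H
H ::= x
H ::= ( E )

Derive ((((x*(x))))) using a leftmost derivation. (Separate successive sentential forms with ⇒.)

E⇒H⇒(E)⇒(H)⇒((E))⇒((H))⇒(((E)))⇒(((H)))⇒((((E))))⇒((((E*H))))⇒((((H*H))))⇒((((x*H))))⇒((((x*(E)))))⇒((((x*(H)))))⇒((((x*(x)))))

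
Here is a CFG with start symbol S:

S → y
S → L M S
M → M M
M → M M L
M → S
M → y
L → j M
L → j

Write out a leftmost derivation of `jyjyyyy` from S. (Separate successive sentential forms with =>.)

S => LMS => jMMS => jyMS => jySS => jyLMSS => jyjMMSS => jyjyMSS => jyjyySS => jyjyyyS => jyjyyyy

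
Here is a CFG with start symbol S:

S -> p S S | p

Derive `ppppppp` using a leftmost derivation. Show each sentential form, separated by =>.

S => pSS => ppSSS => pppSS => ppppS => pppppSS => ppppppS => ppppppp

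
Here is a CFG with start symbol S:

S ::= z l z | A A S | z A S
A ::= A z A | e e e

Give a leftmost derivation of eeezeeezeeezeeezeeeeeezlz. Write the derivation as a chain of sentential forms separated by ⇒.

S ⇒ AAS   [S ::= A A S]
AAS ⇒ AzAAS   [A ::= A z A]
AzAAS ⇒ AzAzAAS   [A ::= A z A]
AzAzAAS ⇒ AzAzAzAAS   [A ::= A z A]
AzAzAzAAS ⇒ AzAzAzAzAAS   [A ::= A z A]
AzAzAzAzAAS ⇒ eeezAzAzAzAAS   [A ::= e e e]
eeezAzAzAzAAS ⇒ eeezeeezAzAzAAS   [A ::= e e e]
eeezeeezAzAzAAS ⇒ eeezeeezeeezAzAAS   [A ::= e e e]
eeezeeezeeezAzAAS ⇒ eeezeeezeeezeeezAAS   [A ::= e e e]
eeezeeezeeezeeezAAS ⇒ eeezeeezeeezeeezeeeAS   [A ::= e e e]
eeezeeezeeezeeezeeeAS ⇒ eeezeeezeeezeeezeeeeeeS   [A ::= e e e]
eeezeeezeeezeeezeeeeeeS ⇒ eeezeeezeeezeeezeeeeeezlz   [S ::= z l z]

S⇒AAS⇒AzAAS⇒AzAzAAS⇒AzAzAzAAS⇒AzAzAzAzAAS⇒eeezAzAzAzAAS⇒eeezeeezAzAzAAS⇒eeezeeezeeezAzAAS⇒eeezeeezeeezeeezAAS⇒eeezeeezeeezeeezeeeAS⇒eeezeeezeeezeeezeeeeeeS⇒eeezeeezeeezeeezeeeeeezlz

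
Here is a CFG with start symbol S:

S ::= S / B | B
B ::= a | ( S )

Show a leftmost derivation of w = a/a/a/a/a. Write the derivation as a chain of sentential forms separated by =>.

S => S/B   [S ::= S / B]
S/B => S/B/B   [S ::= S / B]
S/B/B => S/B/B/B   [S ::= S / B]
S/B/B/B => S/B/B/B/B   [S ::= S / B]
S/B/B/B/B => B/B/B/B/B   [S ::= B]
B/B/B/B/B => a/B/B/B/B   [B ::= a]
a/B/B/B/B => a/a/B/B/B   [B ::= a]
a/a/B/B/B => a/a/a/B/B   [B ::= a]
a/a/a/B/B => a/a/a/a/B   [B ::= a]
a/a/a/a/B => a/a/a/a/a   [B ::= a]

S => S/B => S/B/B => S/B/B/B => S/B/B/B/B => B/B/B/B/B => a/B/B/B/B => a/a/B/B/B => a/a/a/B/B => a/a/a/a/B => a/a/a/a/a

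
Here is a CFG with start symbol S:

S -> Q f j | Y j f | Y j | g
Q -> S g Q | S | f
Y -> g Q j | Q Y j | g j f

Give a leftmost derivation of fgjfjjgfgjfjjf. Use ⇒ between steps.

S ⇒ Yjf   [S -> Y j f]
Yjf ⇒ QYjjf   [Y -> Q Y j]
QYjjf ⇒ SgQYjjf   [Q -> S g Q]
SgQYjjf ⇒ YjgQYjjf   [S -> Y j]
YjgQYjjf ⇒ QYjjgQYjjf   [Y -> Q Y j]
QYjjgQYjjf ⇒ fYjjgQYjjf   [Q -> f]
fYjjgQYjjf ⇒ fgjfjjgQYjjf   [Y -> g j f]
fgjfjjgQYjjf ⇒ fgjfjjgfYjjf   [Q -> f]
fgjfjjgfYjjf ⇒ fgjfjjgfgjfjjf   [Y -> g j f]

S ⇒ Yjf ⇒ QYjjf ⇒ SgQYjjf ⇒ YjgQYjjf ⇒ QYjjgQYjjf ⇒ fYjjgQYjjf ⇒ fgjfjjgQYjjf ⇒ fgjfjjgfYjjf ⇒ fgjfjjgfgjfjjf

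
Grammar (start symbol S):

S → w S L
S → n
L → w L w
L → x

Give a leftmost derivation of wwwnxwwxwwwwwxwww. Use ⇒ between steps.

S ⇒ wSL   [S → w S L]
wSL ⇒ wwSLL   [S → w S L]
wwSLL ⇒ wwwSLLL   [S → w S L]
wwwSLLL ⇒ wwwnLLL   [S → n]
wwwnLLL ⇒ wwwnxLL   [L → x]
wwwnxLL ⇒ wwwnxwLwL   [L → w L w]
wwwnxwLwL ⇒ wwwnxwwLwwL   [L → w L w]
wwwnxwwLwwL ⇒ wwwnxwwxwwL   [L → x]
wwwnxwwxwwL ⇒ wwwnxwwxwwwLw   [L → w L w]
wwwnxwwxwwwLw ⇒ wwwnxwwxwwwwLww   [L → w L w]
wwwnxwwxwwwwLww ⇒ wwwnxwwxwwwwwLwww   [L → w L w]
wwwnxwwxwwwwwLwww ⇒ wwwnxwwxwwwwwxwww   [L → x]

S ⇒ wSL ⇒ wwSLL ⇒ wwwSLLL ⇒ wwwnLLL ⇒ wwwnxLL ⇒ wwwnxwLwL ⇒ wwwnxwwLwwL ⇒ wwwnxwwxwwL ⇒ wwwnxwwxwwwLw ⇒ wwwnxwwxwwwwLww ⇒ wwwnxwwxwwwwwLwww ⇒ wwwnxwwxwwwwwxwww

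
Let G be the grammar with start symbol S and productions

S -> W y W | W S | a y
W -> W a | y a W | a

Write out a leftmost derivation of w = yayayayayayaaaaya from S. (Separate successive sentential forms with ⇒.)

S ⇒ WyW ⇒ yaWyW ⇒ yayaWyW ⇒ yayayaWyW ⇒ yayayayaWyW ⇒ yayayayayaWyW ⇒ yayayayayaWayW ⇒ yayayayayayaWayW ⇒ yayayayayayaWaayW ⇒ yayayayayayaaaayW ⇒ yayayayayayaaaaya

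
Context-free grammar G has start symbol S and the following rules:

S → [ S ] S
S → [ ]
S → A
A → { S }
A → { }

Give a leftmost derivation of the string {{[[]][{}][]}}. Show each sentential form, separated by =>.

S => A => {S} => {A} => {{S}} => {{[S]S}} => {{[[]]S}} => {{[[]][S]S}} => {{[[]][A]S}} => {{[[]][{}]S}} => {{[[]][{}][]}}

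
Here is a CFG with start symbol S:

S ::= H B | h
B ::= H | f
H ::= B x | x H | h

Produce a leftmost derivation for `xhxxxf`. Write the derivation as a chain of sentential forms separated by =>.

S => HB => BxB => HxB => xHxB => xBxxB => xHxxB => xBxxxB => xHxxxB => xhxxxB => xhxxxf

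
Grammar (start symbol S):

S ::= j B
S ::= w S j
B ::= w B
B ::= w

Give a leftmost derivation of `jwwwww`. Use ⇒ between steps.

S⇒jB⇒jwB⇒jwwB⇒jwwwB⇒jwwwwB⇒jwwwww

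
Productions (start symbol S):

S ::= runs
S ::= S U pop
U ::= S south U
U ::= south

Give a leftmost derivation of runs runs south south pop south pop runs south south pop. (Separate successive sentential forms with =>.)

S => S U pop => S U pop U pop => S U pop U pop U pop => runs U pop U pop U pop => runs S south U pop U pop U pop => runs runs south U pop U pop U pop => runs runs south south pop U pop U pop => runs runs south south pop south pop U pop => runs runs south south pop south pop S south U pop => runs runs south south pop south pop runs south U pop => runs runs south south pop south pop runs south south pop

S => S U pop   [S ::= S U pop]
S U pop => S U pop U pop   [S ::= S U pop]
S U pop U pop => S U pop U pop U pop   [S ::= S U pop]
S U pop U pop U pop => runs U pop U pop U pop   [S ::= runs]
runs U pop U pop U pop => runs S south U pop U pop U pop   [U ::= S south U]
runs S south U pop U pop U pop => runs runs south U pop U pop U pop   [S ::= runs]
runs runs south U pop U pop U pop => runs runs south south pop U pop U pop   [U ::= south]
runs runs south south pop U pop U pop => runs runs south south pop south pop U pop   [U ::= south]
runs runs south south pop south pop U pop => runs runs south south pop south pop S south U pop   [U ::= S south U]
runs runs south south pop south pop S south U pop => runs runs south south pop south pop runs south U pop   [S ::= runs]
runs runs south south pop south pop runs south U pop => runs runs south south pop south pop runs south south pop   [U ::= south]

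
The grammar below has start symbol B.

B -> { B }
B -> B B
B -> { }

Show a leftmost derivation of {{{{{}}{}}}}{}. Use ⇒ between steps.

B ⇒ BB ⇒ {B}B ⇒ {{B}}B ⇒ {{{B}}}B ⇒ {{{BB}}}B ⇒ {{{{B}B}}}B ⇒ {{{{{}}B}}}B ⇒ {{{{{}}{}}}}B ⇒ {{{{{}}{}}}}{}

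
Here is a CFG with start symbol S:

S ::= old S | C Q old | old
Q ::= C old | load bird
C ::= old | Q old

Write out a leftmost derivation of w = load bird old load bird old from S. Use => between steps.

S => C Q old => Q old Q old => load bird old Q old => load bird old load bird old

S => C Q old   [S ::= C Q old]
C Q old => Q old Q old   [C ::= Q old]
Q old Q old => load bird old Q old   [Q ::= load bird]
load bird old Q old => load bird old load bird old   [Q ::= load bird]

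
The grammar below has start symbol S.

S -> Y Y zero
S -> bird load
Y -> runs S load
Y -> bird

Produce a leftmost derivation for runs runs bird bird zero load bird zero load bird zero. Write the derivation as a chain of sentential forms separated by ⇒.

S ⇒ Y Y zero ⇒ runs S load Y zero ⇒ runs Y Y zero load Y zero ⇒ runs runs S load Y zero load Y zero ⇒ runs runs Y Y zero load Y zero load Y zero ⇒ runs runs bird Y zero load Y zero load Y zero ⇒ runs runs bird bird zero load Y zero load Y zero ⇒ runs runs bird bird zero load bird zero load Y zero ⇒ runs runs bird bird zero load bird zero load bird zero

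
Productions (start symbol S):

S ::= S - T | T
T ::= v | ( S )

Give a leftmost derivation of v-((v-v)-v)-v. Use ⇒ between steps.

S ⇒ S-T   [S ::= S - T]
S-T ⇒ S-T-T   [S ::= S - T]
S-T-T ⇒ T-T-T   [S ::= T]
T-T-T ⇒ v-T-T   [T ::= v]
v-T-T ⇒ v-(S)-T   [T ::= ( S )]
v-(S)-T ⇒ v-(S-T)-T   [S ::= S - T]
v-(S-T)-T ⇒ v-(T-T)-T   [S ::= T]
v-(T-T)-T ⇒ v-((S)-T)-T   [T ::= ( S )]
v-((S)-T)-T ⇒ v-((S-T)-T)-T   [S ::= S - T]
v-((S-T)-T)-T ⇒ v-((T-T)-T)-T   [S ::= T]
v-((T-T)-T)-T ⇒ v-((v-T)-T)-T   [T ::= v]
v-((v-T)-T)-T ⇒ v-((v-v)-T)-T   [T ::= v]
v-((v-v)-T)-T ⇒ v-((v-v)-v)-T   [T ::= v]
v-((v-v)-v)-T ⇒ v-((v-v)-v)-v   [T ::= v]

S ⇒ S-T ⇒ S-T-T ⇒ T-T-T ⇒ v-T-T ⇒ v-(S)-T ⇒ v-(S-T)-T ⇒ v-(T-T)-T ⇒ v-((S)-T)-T ⇒ v-((S-T)-T)-T ⇒ v-((T-T)-T)-T ⇒ v-((v-T)-T)-T ⇒ v-((v-v)-T)-T ⇒ v-((v-v)-v)-T ⇒ v-((v-v)-v)-v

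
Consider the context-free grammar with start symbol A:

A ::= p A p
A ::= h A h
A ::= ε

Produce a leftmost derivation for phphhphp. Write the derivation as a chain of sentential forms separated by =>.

A => pAp   [A ::= p A p]
pAp => phAhp   [A ::= h A h]
phAhp => phpAphp   [A ::= p A p]
phpAphp => phphAhphp   [A ::= h A h]
phphAhphp => phphhphp   [A ::= ε]

A=>pAp=>phAhp=>phpAphp=>phphAhphp=>phphhphp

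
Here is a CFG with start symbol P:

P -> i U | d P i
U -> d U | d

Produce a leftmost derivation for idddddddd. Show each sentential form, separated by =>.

P => iU => idU => iddU => idddU => iddddU => idddddU => iddddddU => idddddddU => idddddddd

P => iU   [P -> i U]
iU => idU   [U -> d U]
idU => iddU   [U -> d U]
iddU => idddU   [U -> d U]
idddU => iddddU   [U -> d U]
iddddU => idddddU   [U -> d U]
idddddU => iddddddU   [U -> d U]
iddddddU => idddddddU   [U -> d U]
idddddddU => idddddddd   [U -> d]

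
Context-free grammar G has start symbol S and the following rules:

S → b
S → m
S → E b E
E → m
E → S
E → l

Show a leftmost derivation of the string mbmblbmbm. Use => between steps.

S => EbE => SbE => EbEbE => SbEbE => EbEbEbE => SbEbEbE => EbEbEbEbE => mbEbEbEbE => mbmbEbEbE => mbmblbEbE => mbmblbmbE => mbmblbmbm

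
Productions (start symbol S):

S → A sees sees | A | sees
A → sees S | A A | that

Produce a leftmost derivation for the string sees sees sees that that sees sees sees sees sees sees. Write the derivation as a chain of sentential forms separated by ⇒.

S ⇒ A sees sees   [S → A sees sees]
A sees sees ⇒ sees S sees sees   [A → sees S]
sees S sees sees ⇒ sees A sees sees   [S → A]
sees A sees sees ⇒ sees sees S sees sees   [A → sees S]
sees sees S sees sees ⇒ sees sees A sees sees sees sees   [S → A sees sees]
sees sees A sees sees sees sees ⇒ sees sees sees S sees sees sees sees   [A → sees S]
sees sees sees S sees sees sees sees ⇒ sees sees sees A sees sees sees sees sees sees   [S → A sees sees]
sees sees sees A sees sees sees sees sees sees ⇒ sees sees sees A A sees sees sees sees sees sees   [A → A A]
sees sees sees A A sees sees sees sees sees sees ⇒ sees sees sees that A sees sees sees sees sees sees   [A → that]
sees sees sees that A sees sees sees sees sees sees ⇒ sees sees sees that that sees sees sees sees sees sees   [A → that]

S ⇒ A sees sees ⇒ sees S sees sees ⇒ sees A sees sees ⇒ sees sees S sees sees ⇒ sees sees A sees sees sees sees ⇒ sees sees sees S sees sees sees sees ⇒ sees sees sees A sees sees sees sees sees sees ⇒ sees sees sees A A sees sees sees sees sees sees ⇒ sees sees sees that A sees sees sees sees sees sees ⇒ sees sees sees that that sees sees sees sees sees sees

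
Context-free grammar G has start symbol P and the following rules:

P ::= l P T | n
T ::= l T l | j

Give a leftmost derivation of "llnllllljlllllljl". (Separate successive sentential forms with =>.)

P=>lPT=>llPTT=>llnTT=>llnlTlT=>llnllTllT=>llnlllTlllT=>llnllllTllllT=>llnlllllTlllllT=>llnllllljlllllT=>llnllllljllllllTl=>llnllllljlllllljl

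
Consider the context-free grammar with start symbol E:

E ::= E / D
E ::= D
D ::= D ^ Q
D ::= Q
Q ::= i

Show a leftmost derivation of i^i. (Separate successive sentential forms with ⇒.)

E ⇒ D   [E ::= D]
D ⇒ D^Q   [D ::= D ^ Q]
D^Q ⇒ Q^Q   [D ::= Q]
Q^Q ⇒ i^Q   [Q ::= i]
i^Q ⇒ i^i   [Q ::= i]

E⇒D⇒D^Q⇒Q^Q⇒i^Q⇒i^i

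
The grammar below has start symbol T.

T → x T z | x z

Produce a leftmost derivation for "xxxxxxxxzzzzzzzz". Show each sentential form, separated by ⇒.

T ⇒ xTz   [T → x T z]
xTz ⇒ xxTzz   [T → x T z]
xxTzz ⇒ xxxTzzz   [T → x T z]
xxxTzzz ⇒ xxxxTzzzz   [T → x T z]
xxxxTzzzz ⇒ xxxxxTzzzzz   [T → x T z]
xxxxxTzzzzz ⇒ xxxxxxTzzzzzz   [T → x T z]
xxxxxxTzzzzzz ⇒ xxxxxxxTzzzzzzz   [T → x T z]
xxxxxxxTzzzzzzz ⇒ xxxxxxxxzzzzzzzz   [T → x z]

T⇒xTz⇒xxTzz⇒xxxTzzz⇒xxxxTzzzz⇒xxxxxTzzzzz⇒xxxxxxTzzzzzz⇒xxxxxxxTzzzzzzz⇒xxxxxxxxzzzzzzzz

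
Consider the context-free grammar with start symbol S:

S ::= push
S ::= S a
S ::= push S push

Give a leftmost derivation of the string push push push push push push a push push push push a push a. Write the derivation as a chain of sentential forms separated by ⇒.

S ⇒ S a   [S ::= S a]
S a ⇒ push S push a   [S ::= push S push]
push S push a ⇒ push S a push a   [S ::= S a]
push S a push a ⇒ push push S push a push a   [S ::= push S push]
push push S push a push a ⇒ push push push S push push a push a   [S ::= push S push]
push push push S push push a push a ⇒ push push push push S push push push a push a   [S ::= push S push]
push push push push S push push push a push a ⇒ push push push push push S push push push push a push a   [S ::= push S push]
push push push push push S push push push push a push a ⇒ push push push push push S a push push push push a push a   [S ::= S a]
push push push push push S a push push push push a push a ⇒ push push push push push push a push push push push a push a   [S ::= push]

S ⇒ S a ⇒ push S push a ⇒ push S a push a ⇒ push push S push a push a ⇒ push push push S push push a push a ⇒ push push push push S push push push a push a ⇒ push push push push push S push push push push a push a ⇒ push push push push push S a push push push push a push a ⇒ push push push push push push a push push push push a push a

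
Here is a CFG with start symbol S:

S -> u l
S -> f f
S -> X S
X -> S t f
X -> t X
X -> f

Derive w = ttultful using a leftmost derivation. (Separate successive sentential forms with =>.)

S => XS => tXS => ttXS => ttStfS => ttultfS => ttultful

S => XS   [S -> X S]
XS => tXS   [X -> t X]
tXS => ttXS   [X -> t X]
ttXS => ttStfS   [X -> S t f]
ttStfS => ttultfS   [S -> u l]
ttultfS => ttultful   [S -> u l]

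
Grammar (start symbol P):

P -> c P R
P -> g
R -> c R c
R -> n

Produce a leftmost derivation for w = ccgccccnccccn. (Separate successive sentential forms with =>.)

P=>cPR=>ccPRR=>ccgRR=>ccgcRcR=>ccgccRccR=>ccgcccRcccR=>ccgccccRccccR=>ccgccccnccccR=>ccgccccnccccn

P => cPR   [P -> c P R]
cPR => ccPRR   [P -> c P R]
ccPRR => ccgRR   [P -> g]
ccgRR => ccgcRcR   [R -> c R c]
ccgcRcR => ccgccRccR   [R -> c R c]
ccgccRccR => ccgcccRcccR   [R -> c R c]
ccgcccRcccR => ccgccccRccccR   [R -> c R c]
ccgccccRccccR => ccgccccnccccR   [R -> n]
ccgccccnccccR => ccgccccnccccn   [R -> n]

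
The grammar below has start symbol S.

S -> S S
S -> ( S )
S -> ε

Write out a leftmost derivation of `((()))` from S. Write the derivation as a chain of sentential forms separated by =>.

S => (S) => ((S)) => ((SS)) => ((SSS)) => ((SSSS)) => ((SSSSS)) => ((SSSSSS)) => (((S)SSSSS)) => ((()SSSSS)) => ((()SSSS)) => ((()SSS)) => ((()SS)) => ((()S)) => ((()))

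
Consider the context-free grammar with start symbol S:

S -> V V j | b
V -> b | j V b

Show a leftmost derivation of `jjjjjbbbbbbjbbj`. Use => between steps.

S => VVj   [S -> V V j]
VVj => jVbVj   [V -> j V b]
jVbVj => jjVbbVj   [V -> j V b]
jjVbbVj => jjjVbbbVj   [V -> j V b]
jjjVbbbVj => jjjjVbbbbVj   [V -> j V b]
jjjjVbbbbVj => jjjjjVbbbbbVj   [V -> j V b]
jjjjjVbbbbbVj => jjjjjbbbbbbVj   [V -> b]
jjjjjbbbbbbVj => jjjjjbbbbbbjVbj   [V -> j V b]
jjjjjbbbbbbjVbj => jjjjjbbbbbbjbbj   [V -> b]

S => VVj => jVbVj => jjVbbVj => jjjVbbbVj => jjjjVbbbbVj => jjjjjVbbbbbVj => jjjjjbbbbbbVj => jjjjjbbbbbbjVbj => jjjjjbbbbbbjbbj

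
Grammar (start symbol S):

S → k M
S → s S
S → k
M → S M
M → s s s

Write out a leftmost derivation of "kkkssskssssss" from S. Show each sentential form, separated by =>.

S => kM   [S → k M]
kM => kSM   [M → S M]
kSM => kkMM   [S → k M]
kkMM => kkSMM   [M → S M]
kkSMM => kkkMMM   [S → k M]
kkkMMM => kkksssMM   [M → s s s]
kkksssMM => kkksssSMM   [M → S M]
kkksssSMM => kkkssskMM   [S → k]
kkkssskMM => kkksssksssM   [M → s s s]
kkksssksssM => kkkssskssssss   [M → s s s]

S => kM => kSM => kkMM => kkSMM => kkkMMM => kkksssMM => kkksssSMM => kkkssskMM => kkksssksssM => kkkssskssssss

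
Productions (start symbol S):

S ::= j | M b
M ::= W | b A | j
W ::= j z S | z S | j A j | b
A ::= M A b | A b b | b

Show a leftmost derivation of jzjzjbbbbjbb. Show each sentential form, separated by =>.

S => Mb => Wb => jzSb => jzMbb => jzWbb => jzjAjbb => jzjMAbjbb => jzjWAbjbb => jzjzSAbjbb => jzjzjAbjbb => jzjzjAbbbjbb => jzjzjbbbbjbb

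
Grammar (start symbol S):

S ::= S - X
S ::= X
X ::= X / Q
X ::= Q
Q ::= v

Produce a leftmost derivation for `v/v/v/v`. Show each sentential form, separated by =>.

S => X => X/Q => X/Q/Q => X/Q/Q/Q => Q/Q/Q/Q => v/Q/Q/Q => v/v/Q/Q => v/v/v/Q => v/v/v/v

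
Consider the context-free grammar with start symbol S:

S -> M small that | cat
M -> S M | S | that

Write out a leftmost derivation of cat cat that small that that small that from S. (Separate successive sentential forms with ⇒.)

S ⇒ M small that   [S -> M small that]
M small that ⇒ S M small that   [M -> S M]
S M small that ⇒ M small that M small that   [S -> M small that]
M small that M small that ⇒ S M small that M small that   [M -> S M]
S M small that M small that ⇒ cat M small that M small that   [S -> cat]
cat M small that M small that ⇒ cat S M small that M small that   [M -> S M]
cat S M small that M small that ⇒ cat cat M small that M small that   [S -> cat]
cat cat M small that M small that ⇒ cat cat that small that M small that   [M -> that]
cat cat that small that M small that ⇒ cat cat that small that that small that   [M -> that]

S ⇒ M small that ⇒ S M small that ⇒ M small that M small that ⇒ S M small that M small that ⇒ cat M small that M small that ⇒ cat S M small that M small that ⇒ cat cat M small that M small that ⇒ cat cat that small that M small that ⇒ cat cat that small that that small that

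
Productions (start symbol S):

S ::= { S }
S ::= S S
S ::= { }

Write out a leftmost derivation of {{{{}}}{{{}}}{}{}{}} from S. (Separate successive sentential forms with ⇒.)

S ⇒ {S} ⇒ {SS} ⇒ {SSS} ⇒ {SSSS} ⇒ {SSSSS} ⇒ {{S}SSSS} ⇒ {{{S}}SSSS} ⇒ {{{{}}}SSSS} ⇒ {{{{}}}{S}SSS} ⇒ {{{{}}}{{S}}SSS} ⇒ {{{{}}}{{{}}}SSS} ⇒ {{{{}}}{{{}}}{}SS} ⇒ {{{{}}}{{{}}}{}{}S} ⇒ {{{{}}}{{{}}}{}{}{}}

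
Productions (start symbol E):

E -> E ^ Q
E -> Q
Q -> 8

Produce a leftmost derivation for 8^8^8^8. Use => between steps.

E=>E^Q=>E^Q^Q=>E^Q^Q^Q=>Q^Q^Q^Q=>8^Q^Q^Q=>8^8^Q^Q=>8^8^8^Q=>8^8^8^8

E => E^Q   [E -> E ^ Q]
E^Q => E^Q^Q   [E -> E ^ Q]
E^Q^Q => E^Q^Q^Q   [E -> E ^ Q]
E^Q^Q^Q => Q^Q^Q^Q   [E -> Q]
Q^Q^Q^Q => 8^Q^Q^Q   [Q -> 8]
8^Q^Q^Q => 8^8^Q^Q   [Q -> 8]
8^8^Q^Q => 8^8^8^Q   [Q -> 8]
8^8^8^Q => 8^8^8^8   [Q -> 8]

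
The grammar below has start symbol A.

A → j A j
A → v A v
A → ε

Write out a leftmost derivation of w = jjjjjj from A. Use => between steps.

A=>jAj=>jjAjj=>jjjAjjj=>jjjjjj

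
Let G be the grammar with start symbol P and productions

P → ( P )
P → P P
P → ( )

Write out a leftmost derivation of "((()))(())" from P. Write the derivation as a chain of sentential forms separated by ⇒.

P ⇒ PP   [P → P P]
PP ⇒ (P)P   [P → ( P )]
(P)P ⇒ ((P))P   [P → ( P )]
((P))P ⇒ ((()))P   [P → ( )]
((()))P ⇒ ((()))(P)   [P → ( P )]
((()))(P) ⇒ ((()))(())   [P → ( )]

P ⇒ PP ⇒ (P)P ⇒ ((P))P ⇒ ((()))P ⇒ ((()))(P) ⇒ ((()))(())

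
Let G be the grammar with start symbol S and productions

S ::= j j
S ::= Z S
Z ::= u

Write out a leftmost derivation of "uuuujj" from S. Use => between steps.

S => ZS   [S ::= Z S]
ZS => uS   [Z ::= u]
uS => uZS   [S ::= Z S]
uZS => uuS   [Z ::= u]
uuS => uuZS   [S ::= Z S]
uuZS => uuuS   [Z ::= u]
uuuS => uuuZS   [S ::= Z S]
uuuZS => uuuuS   [Z ::= u]
uuuuS => uuuujj   [S ::= j j]

S => ZS => uS => uZS => uuS => uuZS => uuuS => uuuZS => uuuuS => uuuujj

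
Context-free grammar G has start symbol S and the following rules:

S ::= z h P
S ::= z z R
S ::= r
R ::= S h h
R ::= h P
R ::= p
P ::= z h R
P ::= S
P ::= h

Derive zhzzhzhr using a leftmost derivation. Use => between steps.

S => zhP   [S ::= z h P]
zhP => zhS   [P ::= S]
zhS => zhzzR   [S ::= z z R]
zhzzR => zhzzhP   [R ::= h P]
zhzzhP => zhzzhS   [P ::= S]
zhzzhS => zhzzhzhP   [S ::= z h P]
zhzzhzhP => zhzzhzhS   [P ::= S]
zhzzhzhS => zhzzhzhr   [S ::= r]

S => zhP => zhS => zhzzR => zhzzhP => zhzzhS => zhzzhzhP => zhzzhzhS => zhzzhzhr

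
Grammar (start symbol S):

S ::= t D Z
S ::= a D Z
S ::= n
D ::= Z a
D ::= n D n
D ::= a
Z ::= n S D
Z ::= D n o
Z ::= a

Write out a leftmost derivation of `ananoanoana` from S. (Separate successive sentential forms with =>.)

S=>aDZ=>anDnZ=>anZanZ=>anDnoanZ=>anZanoanZ=>anDnoanoanZ=>ananoanoanZ=>ananoanoana

S => aDZ   [S ::= a D Z]
aDZ => anDnZ   [D ::= n D n]
anDnZ => anZanZ   [D ::= Z a]
anZanZ => anDnoanZ   [Z ::= D n o]
anDnoanZ => anZanoanZ   [D ::= Z a]
anZanoanZ => anDnoanoanZ   [Z ::= D n o]
anDnoanoanZ => ananoanoanZ   [D ::= a]
ananoanoanZ => ananoanoana   [Z ::= a]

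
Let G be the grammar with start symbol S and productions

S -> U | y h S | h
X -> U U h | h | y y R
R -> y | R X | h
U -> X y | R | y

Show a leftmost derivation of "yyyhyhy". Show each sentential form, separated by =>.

S=>U=>Xy=>UUhy=>RUhy=>RXUhy=>yXUhy=>yUUhUhy=>yyUhUhy=>yyyhUhy=>yyyhyhy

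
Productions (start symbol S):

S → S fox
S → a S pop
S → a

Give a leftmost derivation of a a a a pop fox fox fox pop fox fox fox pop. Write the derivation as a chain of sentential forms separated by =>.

S => a S pop => a S fox pop => a S fox fox pop => a S fox fox fox pop => a a S pop fox fox fox pop => a a S fox pop fox fox fox pop => a a S fox fox pop fox fox fox pop => a a S fox fox fox pop fox fox fox pop => a a a S pop fox fox fox pop fox fox fox pop => a a a a pop fox fox fox pop fox fox fox pop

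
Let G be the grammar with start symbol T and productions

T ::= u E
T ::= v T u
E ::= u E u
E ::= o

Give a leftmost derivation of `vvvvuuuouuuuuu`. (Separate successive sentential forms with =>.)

T => vTu   [T ::= v T u]
vTu => vvTuu   [T ::= v T u]
vvTuu => vvvTuuu   [T ::= v T u]
vvvTuuu => vvvvTuuuu   [T ::= v T u]
vvvvTuuuu => vvvvuEuuuu   [T ::= u E]
vvvvuEuuuu => vvvvuuEuuuuu   [E ::= u E u]
vvvvuuEuuuuu => vvvvuuuEuuuuuu   [E ::= u E u]
vvvvuuuEuuuuuu => vvvvuuuouuuuuu   [E ::= o]

T => vTu => vvTuu => vvvTuuu => vvvvTuuuu => vvvvuEuuuu => vvvvuuEuuuuu => vvvvuuuEuuuuuu => vvvvuuuouuuuuu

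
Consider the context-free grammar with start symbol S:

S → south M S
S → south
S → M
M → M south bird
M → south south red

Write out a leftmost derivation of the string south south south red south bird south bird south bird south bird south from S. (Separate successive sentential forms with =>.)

S => south M S   [S → south M S]
south M S => south M south bird S   [M → M south bird]
south M south bird S => south M south bird south bird S   [M → M south bird]
south M south bird south bird S => south M south bird south bird south bird S   [M → M south bird]
south M south bird south bird south bird S => south M south bird south bird south bird south bird S   [M → M south bird]
south M south bird south bird south bird south bird S => south south south red south bird south bird south bird south bird S   [M → south south red]
south south south red south bird south bird south bird south bird S => south south south red south bird south bird south bird south bird south   [S → south]

S => south M S => south M south bird S => south M south bird south bird S => south M south bird south bird south bird S => south M south bird south bird south bird south bird S => south south south red south bird south bird south bird south bird S => south south south red south bird south bird south bird south bird south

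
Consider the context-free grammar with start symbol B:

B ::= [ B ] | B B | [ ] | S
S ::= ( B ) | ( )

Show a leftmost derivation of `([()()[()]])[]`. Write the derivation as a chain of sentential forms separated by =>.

B => BB   [B ::= B B]
BB => SB   [B ::= S]
SB => (B)B   [S ::= ( B )]
(B)B => ([B])B   [B ::= [ B ]]
([B])B => ([BB])B   [B ::= B B]
([BB])B => ([BBB])B   [B ::= B B]
([BBB])B => ([SBB])B   [B ::= S]
([SBB])B => ([()BB])B   [S ::= ( )]
([()BB])B => ([()SB])B   [B ::= S]
([()SB])B => ([()()B])B   [S ::= ( )]
([()()B])B => ([()()[B]])B   [B ::= [ B ]]
([()()[B]])B => ([()()[S]])B   [B ::= S]
([()()[S]])B => ([()()[()]])B   [S ::= ( )]
([()()[()]])B => ([()()[()]])[]   [B ::= [ ]]

B=>BB=>SB=>(B)B=>([B])B=>([BB])B=>([BBB])B=>([SBB])B=>([()BB])B=>([()SB])B=>([()()B])B=>([()()[B]])B=>([()()[S]])B=>([()()[()]])B=>([()()[()]])[]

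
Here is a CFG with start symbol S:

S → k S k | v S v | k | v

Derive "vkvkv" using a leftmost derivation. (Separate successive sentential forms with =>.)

S=>vSv=>vkSkv=>vkvkv

S => vSv   [S → v S v]
vSv => vkSkv   [S → k S k]
vkSkv => vkvkv   [S → v]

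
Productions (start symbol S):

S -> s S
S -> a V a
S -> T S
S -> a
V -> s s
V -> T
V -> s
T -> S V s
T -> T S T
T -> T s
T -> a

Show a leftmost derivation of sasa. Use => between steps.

S => sS   [S -> s S]
sS => sTS   [S -> T S]
sTS => saS   [T -> a]
saS => sasS   [S -> s S]
sasS => sasa   [S -> a]

S => sS => sTS => saS => sasS => sasa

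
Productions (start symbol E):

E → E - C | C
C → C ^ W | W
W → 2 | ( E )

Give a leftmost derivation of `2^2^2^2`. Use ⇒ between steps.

E ⇒ C   [E → C]
C ⇒ C^W   [C → C ^ W]
C^W ⇒ C^W^W   [C → C ^ W]
C^W^W ⇒ C^W^W^W   [C → C ^ W]
C^W^W^W ⇒ W^W^W^W   [C → W]
W^W^W^W ⇒ 2^W^W^W   [W → 2]
2^W^W^W ⇒ 2^2^W^W   [W → 2]
2^2^W^W ⇒ 2^2^2^W   [W → 2]
2^2^2^W ⇒ 2^2^2^2   [W → 2]

E ⇒ C ⇒ C^W ⇒ C^W^W ⇒ C^W^W^W ⇒ W^W^W^W ⇒ 2^W^W^W ⇒ 2^2^W^W ⇒ 2^2^2^W ⇒ 2^2^2^2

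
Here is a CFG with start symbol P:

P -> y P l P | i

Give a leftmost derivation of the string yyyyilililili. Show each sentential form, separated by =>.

P => yPlP => yyPlPlP => yyyPlPlPlP => yyyyPlPlPlPlP => yyyyilPlPlPlP => yyyyililPlPlP => yyyyilililPlP => yyyyililililP => yyyyilililili

P => yPlP   [P -> y P l P]
yPlP => yyPlPlP   [P -> y P l P]
yyPlPlP => yyyPlPlPlP   [P -> y P l P]
yyyPlPlPlP => yyyyPlPlPlPlP   [P -> y P l P]
yyyyPlPlPlPlP => yyyyilPlPlPlP   [P -> i]
yyyyilPlPlPlP => yyyyililPlPlP   [P -> i]
yyyyililPlPlP => yyyyilililPlP   [P -> i]
yyyyilililPlP => yyyyililililP   [P -> i]
yyyyililililP => yyyyilililili   [P -> i]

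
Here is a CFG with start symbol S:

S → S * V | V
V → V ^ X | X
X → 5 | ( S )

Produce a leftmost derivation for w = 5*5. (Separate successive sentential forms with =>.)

S => S*V => V*V => X*V => 5*V => 5*X => 5*5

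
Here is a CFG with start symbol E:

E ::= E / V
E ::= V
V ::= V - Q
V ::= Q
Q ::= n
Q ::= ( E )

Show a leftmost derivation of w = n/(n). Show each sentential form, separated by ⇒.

E ⇒ E/V   [E ::= E / V]
E/V ⇒ V/V   [E ::= V]
V/V ⇒ Q/V   [V ::= Q]
Q/V ⇒ n/V   [Q ::= n]
n/V ⇒ n/Q   [V ::= Q]
n/Q ⇒ n/(E)   [Q ::= ( E )]
n/(E) ⇒ n/(V)   [E ::= V]
n/(V) ⇒ n/(Q)   [V ::= Q]
n/(Q) ⇒ n/(n)   [Q ::= n]

E ⇒ E/V ⇒ V/V ⇒ Q/V ⇒ n/V ⇒ n/Q ⇒ n/(E) ⇒ n/(V) ⇒ n/(Q) ⇒ n/(n)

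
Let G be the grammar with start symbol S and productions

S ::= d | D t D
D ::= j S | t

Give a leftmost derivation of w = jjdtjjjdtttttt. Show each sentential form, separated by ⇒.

S ⇒ DtD   [S ::= D t D]
DtD ⇒ jStD   [D ::= j S]
jStD ⇒ jDtDtD   [S ::= D t D]
jDtDtD ⇒ jjStDtD   [D ::= j S]
jjStDtD ⇒ jjdtDtD   [S ::= d]
jjdtDtD ⇒ jjdtjStD   [D ::= j S]
jjdtjStD ⇒ jjdtjDtDtD   [S ::= D t D]
jjdtjDtDtD ⇒ jjdtjjStDtD   [D ::= j S]
jjdtjjStDtD ⇒ jjdtjjDtDtDtD   [S ::= D t D]
jjdtjjDtDtDtD ⇒ jjdtjjjStDtDtD   [D ::= j S]
jjdtjjjStDtDtD ⇒ jjdtjjjdtDtDtD   [S ::= d]
jjdtjjjdtDtDtD ⇒ jjdtjjjdtttDtD   [D ::= t]
jjdtjjjdtttDtD ⇒ jjdtjjjdtttttD   [D ::= t]
jjdtjjjdtttttD ⇒ jjdtjjjdtttttt   [D ::= t]

S⇒DtD⇒jStD⇒jDtDtD⇒jjStDtD⇒jjdtDtD⇒jjdtjStD⇒jjdtjDtDtD⇒jjdtjjStDtD⇒jjdtjjDtDtDtD⇒jjdtjjjStDtDtD⇒jjdtjjjdtDtDtD⇒jjdtjjjdtttDtD⇒jjdtjjjdtttttD⇒jjdtjjjdtttttt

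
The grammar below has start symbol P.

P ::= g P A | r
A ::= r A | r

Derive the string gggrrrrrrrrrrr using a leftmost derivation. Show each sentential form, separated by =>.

P=>gPA=>ggPAA=>gggPAAA=>gggrAAA=>gggrrAAA=>gggrrrAAA=>gggrrrrAAA=>gggrrrrrAAA=>gggrrrrrrAAA=>gggrrrrrrrAA=>gggrrrrrrrrAA=>gggrrrrrrrrrAA=>gggrrrrrrrrrrA=>gggrrrrrrrrrrr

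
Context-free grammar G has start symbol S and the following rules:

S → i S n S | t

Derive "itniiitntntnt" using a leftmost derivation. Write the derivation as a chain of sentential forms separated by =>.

S => iSnS => itnS => itniSnS => itniiSnSnS => itniiiSnSnSnS => itniiitnSnSnS => itniiitntnSnS => itniiitntntnS => itniiitntntnt

S => iSnS   [S → i S n S]
iSnS => itnS   [S → t]
itnS => itniSnS   [S → i S n S]
itniSnS => itniiSnSnS   [S → i S n S]
itniiSnSnS => itniiiSnSnSnS   [S → i S n S]
itniiiSnSnSnS => itniiitnSnSnS   [S → t]
itniiitnSnSnS => itniiitntnSnS   [S → t]
itniiitntnSnS => itniiitntntnS   [S → t]
itniiitntntnS => itniiitntntnt   [S → t]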